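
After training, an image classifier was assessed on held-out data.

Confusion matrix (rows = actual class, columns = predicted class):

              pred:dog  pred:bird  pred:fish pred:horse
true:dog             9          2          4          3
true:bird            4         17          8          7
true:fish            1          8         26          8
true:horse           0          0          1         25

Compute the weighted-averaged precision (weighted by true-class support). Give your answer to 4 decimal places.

0.6343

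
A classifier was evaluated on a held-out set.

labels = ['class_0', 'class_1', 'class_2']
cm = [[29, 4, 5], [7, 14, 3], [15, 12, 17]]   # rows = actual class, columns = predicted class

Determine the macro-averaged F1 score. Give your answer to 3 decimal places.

0.554

Per-class F1 score (2·TP/(2·TP+FP+FN)):
  class_0: TP=29, FP=7+15=22, FN=4+5=9 → 58/89 = 0.6517
  class_1: TP=14, FP=4+12=16, FN=7+3=10 → 28/54 = 0.5185
  class_2: TP=17, FP=5+3=8, FN=15+12=27 → 34/69 = 0.4928
Macro-F1 score = mean = (0.6517 + 0.5185 + 0.4928) / 3 = 0.554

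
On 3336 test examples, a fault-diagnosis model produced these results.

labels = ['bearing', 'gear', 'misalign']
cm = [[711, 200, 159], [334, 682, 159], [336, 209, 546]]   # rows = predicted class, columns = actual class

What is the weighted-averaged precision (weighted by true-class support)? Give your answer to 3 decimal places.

0.595

Per-class precision (TP/(TP+FP)):
  bearing: TP=711, FP=200+159=359 → 711/1070 = 0.6645
  gear: TP=682, FP=334+159=493 → 682/1175 = 0.5804
  misalign: TP=546, FP=336+209=545 → 546/1091 = 0.5005
Weighted-precision = Σ (supportᵢ/N)·precisionᵢ with N=3336: (1381/3336)·0.6645 + (1091/3336)·0.5804 + (864/3336)·0.5005 = 0.595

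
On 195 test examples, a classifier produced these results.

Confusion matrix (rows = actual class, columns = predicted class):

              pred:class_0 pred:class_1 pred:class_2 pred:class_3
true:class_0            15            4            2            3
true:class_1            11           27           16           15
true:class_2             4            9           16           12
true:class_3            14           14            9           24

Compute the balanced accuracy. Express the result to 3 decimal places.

Balanced accuracy = mean of per-class recall.
  class_0: recall = 15/24 = 0.6250
  class_1: recall = 27/69 = 0.3913
  class_2: recall = 16/41 = 0.3902
  class_3: recall = 24/61 = 0.3934
Mean = (0.6250 + 0.3913 + 0.3902 + 0.3934) / 4 = 0.450

0.450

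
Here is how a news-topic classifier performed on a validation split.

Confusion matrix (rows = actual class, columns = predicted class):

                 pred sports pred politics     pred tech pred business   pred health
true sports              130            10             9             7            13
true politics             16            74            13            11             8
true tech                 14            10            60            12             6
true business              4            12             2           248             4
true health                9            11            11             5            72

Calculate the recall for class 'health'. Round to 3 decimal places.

Treat 'health' as positive and all other classes as negative.
recall = TP/(TP+FN).
health: TP=72, FN=9+11+11+5=36 → 72/108 = 0.6667

0.667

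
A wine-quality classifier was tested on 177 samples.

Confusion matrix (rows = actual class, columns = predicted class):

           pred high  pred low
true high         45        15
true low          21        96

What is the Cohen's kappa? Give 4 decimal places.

Observed agreement pₒ = trace/N = 141/177 = 0.79661
Expected agreement pₑ = Σ (rowᵢ·colᵢ)/N² = (60·66 + 117·111)/177² = 0.54094
κ = (pₒ − pₑ)/(1 − pₑ) = (0.79661 − 0.54094)/(1 − 0.54094) = 0.5569

0.5569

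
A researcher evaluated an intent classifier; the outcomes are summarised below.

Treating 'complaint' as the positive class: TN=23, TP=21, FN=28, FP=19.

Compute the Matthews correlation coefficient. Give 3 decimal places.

-0.024

MCC = (TP·TN − FP·FN) / √((TP+FP)(TP+FN)(TN+FP)(TN+FN))
Numerator = 21·23 − 19·28 = -49
Denominator = √(40·49·42·51) = √4198320 = 2048.9802
MCC = -49 / 2048.9802 = -0.024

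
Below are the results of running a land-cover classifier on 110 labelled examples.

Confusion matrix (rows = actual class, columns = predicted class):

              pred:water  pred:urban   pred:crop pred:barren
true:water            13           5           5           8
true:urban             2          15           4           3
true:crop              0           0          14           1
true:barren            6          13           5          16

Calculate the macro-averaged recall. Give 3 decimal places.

0.594

Per-class recall (TP/(TP+FN)):
  water: TP=13, FN=5+5+8=18 → 13/31 = 0.4194
  urban: TP=15, FN=2+4+3=9 → 15/24 = 0.6250
  crop: TP=14, FN=0+0+1=1 → 14/15 = 0.9333
  barren: TP=16, FN=6+13+5=24 → 16/40 = 0.4000
Macro-recall = mean = (0.4194 + 0.6250 + 0.9333 + 0.4000) / 4 = 0.594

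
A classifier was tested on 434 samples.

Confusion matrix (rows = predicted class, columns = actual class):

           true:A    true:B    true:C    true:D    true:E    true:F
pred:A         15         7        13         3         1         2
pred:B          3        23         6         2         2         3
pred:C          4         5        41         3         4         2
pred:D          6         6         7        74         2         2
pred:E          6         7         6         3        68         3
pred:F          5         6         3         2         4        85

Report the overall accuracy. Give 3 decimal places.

0.705

Accuracy = trace / total = (15+23+41+74+68+85=306) / 434 = 306/434 = 0.705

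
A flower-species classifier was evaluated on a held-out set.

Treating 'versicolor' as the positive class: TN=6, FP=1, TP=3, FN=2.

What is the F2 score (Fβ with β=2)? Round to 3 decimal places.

Fβ = (1+β²)·TP / ((1+β²)·TP + β²·FN + FP), with β²=4
= 5·3 / (5·3 + 4·2 + 1) = 0.625

0.625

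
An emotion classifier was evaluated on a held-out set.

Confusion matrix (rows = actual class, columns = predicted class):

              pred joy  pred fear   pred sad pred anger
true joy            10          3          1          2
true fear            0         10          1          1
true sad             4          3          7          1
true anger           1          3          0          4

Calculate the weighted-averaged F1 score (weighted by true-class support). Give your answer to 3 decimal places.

0.604

Per-class F1 score (2·TP/(2·TP+FP+FN)):
  joy: TP=10, FP=0+4+1=5, FN=3+1+2=6 → 20/31 = 0.6452
  fear: TP=10, FP=3+3+3=9, FN=0+1+1=2 → 20/31 = 0.6452
  sad: TP=7, FP=1+1+0=2, FN=4+3+1=8 → 14/24 = 0.5833
  anger: TP=4, FP=2+1+1=4, FN=1+3+0=4 → 8/16 = 0.5000
Weighted-F1 score = Σ (supportᵢ/N)·F1 scoreᵢ with N=51: (16/51)·0.6452 + (12/51)·0.6452 + (15/51)·0.5833 + (8/51)·0.5000 = 0.604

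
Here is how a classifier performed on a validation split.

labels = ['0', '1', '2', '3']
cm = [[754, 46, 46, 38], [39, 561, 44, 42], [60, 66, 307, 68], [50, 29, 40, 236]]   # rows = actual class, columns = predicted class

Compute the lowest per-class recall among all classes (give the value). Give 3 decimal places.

Per-class recall (TP/(TP+FN)):
  0: TP=754, FN=46+46+38=130 → 754/884 = 0.8529
  1: TP=561, FN=39+44+42=125 → 561/686 = 0.8178
  2: TP=307, FN=60+66+68=194 → 307/501 = 0.6128
  3: TP=236, FN=50+29+40=119 → 236/355 = 0.6648
Lowest is class '2' with recall = 0.613.

0.613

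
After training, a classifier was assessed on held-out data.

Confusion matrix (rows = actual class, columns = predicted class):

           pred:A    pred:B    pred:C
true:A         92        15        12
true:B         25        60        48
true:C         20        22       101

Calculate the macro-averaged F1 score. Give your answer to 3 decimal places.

0.635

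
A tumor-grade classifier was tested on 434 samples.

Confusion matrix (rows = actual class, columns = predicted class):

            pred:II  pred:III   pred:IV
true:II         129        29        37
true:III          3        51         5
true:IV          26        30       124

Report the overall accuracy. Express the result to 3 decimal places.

0.700

Accuracy = trace / total = (129+51+124=304) / 434 = 304/434 = 0.700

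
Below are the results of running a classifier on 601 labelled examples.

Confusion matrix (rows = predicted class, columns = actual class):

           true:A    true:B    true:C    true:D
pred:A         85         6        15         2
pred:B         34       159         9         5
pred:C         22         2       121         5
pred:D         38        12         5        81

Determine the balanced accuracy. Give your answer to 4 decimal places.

0.7602

Balanced accuracy = mean of per-class recall.
  A: recall = 85/179 = 0.47486
  B: recall = 159/179 = 0.88827
  C: recall = 121/150 = 0.80667
  D: recall = 81/93 = 0.87097
Mean = (0.47486 + 0.88827 + 0.80667 + 0.87097) / 4 = 0.7602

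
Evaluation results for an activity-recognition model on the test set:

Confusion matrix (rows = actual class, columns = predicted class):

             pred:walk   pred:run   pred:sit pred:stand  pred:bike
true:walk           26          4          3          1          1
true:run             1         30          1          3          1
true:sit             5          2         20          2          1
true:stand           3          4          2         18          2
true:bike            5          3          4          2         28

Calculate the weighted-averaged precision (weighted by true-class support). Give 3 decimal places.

Per-class precision (TP/(TP+FP)):
  walk: TP=26, FP=1+5+3+5=14 → 26/40 = 0.6500
  run: TP=30, FP=4+2+4+3=13 → 30/43 = 0.6977
  sit: TP=20, FP=3+1+2+4=10 → 20/30 = 0.6667
  stand: TP=18, FP=1+3+2+2=8 → 18/26 = 0.6923
  bike: TP=28, FP=1+1+1+2=5 → 28/33 = 0.8485
Weighted-precision = Σ (supportᵢ/N)·precisionᵢ with N=172: (35/172)·0.6500 + (36/172)·0.6977 + (30/172)·0.6667 + (29/172)·0.6923 + (42/172)·0.8485 = 0.718

0.718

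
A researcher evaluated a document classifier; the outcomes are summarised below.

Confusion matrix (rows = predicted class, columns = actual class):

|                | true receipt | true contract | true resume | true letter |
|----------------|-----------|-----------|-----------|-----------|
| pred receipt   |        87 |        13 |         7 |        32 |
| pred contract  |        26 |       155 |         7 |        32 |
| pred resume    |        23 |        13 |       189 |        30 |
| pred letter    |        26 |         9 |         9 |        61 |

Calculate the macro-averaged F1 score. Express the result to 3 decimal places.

0.653

Per-class F1 score (2·TP/(2·TP+FP+FN)):
  receipt: TP=87, FP=13+7+32=52, FN=26+23+26=75 → 174/301 = 0.5781
  contract: TP=155, FP=26+7+32=65, FN=13+13+9=35 → 310/410 = 0.7561
  resume: TP=189, FP=23+13+30=66, FN=7+7+9=23 → 378/467 = 0.8094
  letter: TP=61, FP=26+9+9=44, FN=32+32+30=94 → 122/260 = 0.4692
Macro-F1 score = mean = (0.5781 + 0.7561 + 0.8094 + 0.4692) / 4 = 0.653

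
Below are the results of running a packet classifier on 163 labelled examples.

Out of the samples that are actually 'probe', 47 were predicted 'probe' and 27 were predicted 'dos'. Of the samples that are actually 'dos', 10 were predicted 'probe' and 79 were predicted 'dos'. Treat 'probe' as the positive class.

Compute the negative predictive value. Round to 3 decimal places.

NPV = TN/(TN+FN) = 79/(79+27) = 0.745

0.745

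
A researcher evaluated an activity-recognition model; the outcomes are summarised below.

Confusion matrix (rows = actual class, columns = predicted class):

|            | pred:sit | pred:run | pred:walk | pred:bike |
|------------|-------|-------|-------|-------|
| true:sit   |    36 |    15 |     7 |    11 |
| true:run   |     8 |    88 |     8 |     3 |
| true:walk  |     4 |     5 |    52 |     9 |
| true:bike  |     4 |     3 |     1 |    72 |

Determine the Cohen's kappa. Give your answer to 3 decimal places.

0.676

Observed agreement pₒ = trace/N = 248/326 = 0.7607
Expected agreement pₑ = Σ (rowᵢ·colᵢ)/N² = (69·52 + 107·111 + 70·68 + 80·95)/326² = 0.2618
κ = (pₒ − pₑ)/(1 − pₑ) = (0.7607 − 0.2618)/(1 − 0.2618) = 0.676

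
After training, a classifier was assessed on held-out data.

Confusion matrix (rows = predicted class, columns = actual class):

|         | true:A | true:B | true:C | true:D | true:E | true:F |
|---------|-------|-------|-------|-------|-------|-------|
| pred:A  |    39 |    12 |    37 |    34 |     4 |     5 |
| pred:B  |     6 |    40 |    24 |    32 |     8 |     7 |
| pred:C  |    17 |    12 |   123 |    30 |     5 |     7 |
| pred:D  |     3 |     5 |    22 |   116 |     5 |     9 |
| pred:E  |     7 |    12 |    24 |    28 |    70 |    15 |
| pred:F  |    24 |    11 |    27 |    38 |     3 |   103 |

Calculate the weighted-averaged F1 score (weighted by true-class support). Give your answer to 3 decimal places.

0.513

Per-class F1 score (2·TP/(2·TP+FP+FN)):
  A: TP=39, FP=12+37+34+4+5=92, FN=6+17+3+7+24=57 → 78/227 = 0.3436
  B: TP=40, FP=6+24+32+8+7=77, FN=12+12+5+12+11=52 → 80/209 = 0.3828
  C: TP=123, FP=17+12+30+5+7=71, FN=37+24+22+24+27=134 → 246/451 = 0.5455
  D: TP=116, FP=3+5+22+5+9=44, FN=34+32+30+28+38=162 → 232/438 = 0.5297
  E: TP=70, FP=7+12+24+28+15=86, FN=4+8+5+5+3=25 → 140/251 = 0.5578
  F: TP=103, FP=24+11+27+38+3=103, FN=5+7+7+9+15=43 → 206/352 = 0.5852
Weighted-F1 score = Σ (supportᵢ/N)·F1 scoreᵢ with N=964: (96/964)·0.3436 + (92/964)·0.3828 + (257/964)·0.5455 + (278/964)·0.5297 + (95/964)·0.5578 + (146/964)·0.5852 = 0.513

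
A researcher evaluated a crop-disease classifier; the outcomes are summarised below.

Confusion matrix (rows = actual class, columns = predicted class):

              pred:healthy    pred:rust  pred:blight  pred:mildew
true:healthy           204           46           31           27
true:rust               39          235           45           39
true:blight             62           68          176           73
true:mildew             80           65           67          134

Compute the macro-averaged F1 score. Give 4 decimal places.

0.5337

Per-class F1 score (2·TP/(2·TP+FP+FN)):
  healthy: TP=204, FP=39+62+80=181, FN=46+31+27=104 → 408/693 = 0.58874
  rust: TP=235, FP=46+68+65=179, FN=39+45+39=123 → 470/772 = 0.60881
  blight: TP=176, FP=31+45+67=143, FN=62+68+73=203 → 352/698 = 0.50430
  mildew: TP=134, FP=27+39+73=139, FN=80+65+67=212 → 268/619 = 0.43296
Macro-F1 score = mean = (0.58874 + 0.60881 + 0.50430 + 0.43296) / 4 = 0.5337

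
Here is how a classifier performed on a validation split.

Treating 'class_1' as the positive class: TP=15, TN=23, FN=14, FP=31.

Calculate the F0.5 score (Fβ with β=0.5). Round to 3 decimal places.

0.352

Fβ = (1+β²)·TP / ((1+β²)·TP + β²·FN + FP), with β²=1/4
= 1.25·15 / (1.25·15 + 0.25·14 + 31) = 0.352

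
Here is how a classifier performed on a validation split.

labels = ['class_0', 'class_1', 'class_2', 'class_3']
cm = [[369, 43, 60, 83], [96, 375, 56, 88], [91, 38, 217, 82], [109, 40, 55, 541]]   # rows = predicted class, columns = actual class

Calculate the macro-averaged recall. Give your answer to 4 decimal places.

0.6379

Per-class recall (TP/(TP+FN)):
  class_0: TP=369, FN=96+91+109=296 → 369/665 = 0.55489
  class_1: TP=375, FN=43+38+40=121 → 375/496 = 0.75605
  class_2: TP=217, FN=60+56+55=171 → 217/388 = 0.55928
  class_3: TP=541, FN=83+88+82=253 → 541/794 = 0.68136
Macro-recall = mean = (0.55489 + 0.75605 + 0.55928 + 0.68136) / 4 = 0.6379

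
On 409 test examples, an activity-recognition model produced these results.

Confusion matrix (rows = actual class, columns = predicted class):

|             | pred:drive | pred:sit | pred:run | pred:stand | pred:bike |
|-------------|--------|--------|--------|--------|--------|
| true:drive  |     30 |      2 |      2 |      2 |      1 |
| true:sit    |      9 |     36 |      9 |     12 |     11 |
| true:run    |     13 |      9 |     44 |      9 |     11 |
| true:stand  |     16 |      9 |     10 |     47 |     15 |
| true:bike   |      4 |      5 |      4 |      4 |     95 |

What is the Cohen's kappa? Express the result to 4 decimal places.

Observed agreement pₒ = trace/N = 252/409 = 0.61614
Expected agreement pₑ = Σ (rowᵢ·colᵢ)/N² = (37·72 + 77·61 + 86·69 + 97·74 + 112·133)/409² = 0.21143
κ = (pₒ − pₑ)/(1 − pₑ) = (0.61614 − 0.21143)/(1 − 0.21143) = 0.5132

0.5132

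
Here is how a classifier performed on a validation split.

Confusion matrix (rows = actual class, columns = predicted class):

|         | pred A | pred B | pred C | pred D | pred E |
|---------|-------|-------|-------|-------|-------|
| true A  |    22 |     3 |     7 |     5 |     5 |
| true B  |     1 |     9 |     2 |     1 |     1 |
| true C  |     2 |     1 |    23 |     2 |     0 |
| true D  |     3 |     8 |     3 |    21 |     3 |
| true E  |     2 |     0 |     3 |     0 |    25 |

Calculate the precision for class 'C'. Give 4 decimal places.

0.6053

precision = TP/(TP+FP).
C: TP=23, FP=7+2+3+3=15 → 23/38 = 0.60526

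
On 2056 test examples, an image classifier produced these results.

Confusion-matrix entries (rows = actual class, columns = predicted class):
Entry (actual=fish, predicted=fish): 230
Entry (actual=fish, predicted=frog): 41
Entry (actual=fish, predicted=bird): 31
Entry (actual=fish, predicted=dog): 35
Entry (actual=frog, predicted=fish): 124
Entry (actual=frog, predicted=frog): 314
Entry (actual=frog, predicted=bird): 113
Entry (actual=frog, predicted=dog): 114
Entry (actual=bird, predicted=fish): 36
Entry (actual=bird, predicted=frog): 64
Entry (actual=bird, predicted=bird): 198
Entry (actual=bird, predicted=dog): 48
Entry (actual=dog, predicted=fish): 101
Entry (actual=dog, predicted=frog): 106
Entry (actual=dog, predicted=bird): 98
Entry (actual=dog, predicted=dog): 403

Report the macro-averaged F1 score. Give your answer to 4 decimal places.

0.5508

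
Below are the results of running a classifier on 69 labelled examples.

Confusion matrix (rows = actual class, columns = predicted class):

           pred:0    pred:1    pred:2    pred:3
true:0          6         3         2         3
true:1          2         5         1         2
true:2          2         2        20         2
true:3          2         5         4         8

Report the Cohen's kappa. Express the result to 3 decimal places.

Observed agreement pₒ = trace/N = 39/69 = 0.5652
Expected agreement pₑ = Σ (rowᵢ·colᵢ)/N² = (14·12 + 10·15 + 26·27 + 19·15)/69² = 0.2741
κ = (pₒ − pₑ)/(1 − pₑ) = (0.5652 − 0.2741)/(1 − 0.2741) = 0.401

0.401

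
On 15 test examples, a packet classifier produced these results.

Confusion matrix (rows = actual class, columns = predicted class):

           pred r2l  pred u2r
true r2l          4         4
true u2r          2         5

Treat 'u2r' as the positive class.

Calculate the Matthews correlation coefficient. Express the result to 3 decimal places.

0.218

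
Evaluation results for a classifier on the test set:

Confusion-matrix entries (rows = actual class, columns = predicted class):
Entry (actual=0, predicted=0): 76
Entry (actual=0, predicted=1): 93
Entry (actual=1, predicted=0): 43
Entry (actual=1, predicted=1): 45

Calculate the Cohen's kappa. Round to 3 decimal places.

-0.034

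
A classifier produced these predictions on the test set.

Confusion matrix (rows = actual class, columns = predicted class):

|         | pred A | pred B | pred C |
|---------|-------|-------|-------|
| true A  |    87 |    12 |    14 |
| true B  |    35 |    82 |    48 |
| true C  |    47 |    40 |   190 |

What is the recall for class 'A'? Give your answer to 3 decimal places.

One-vs-rest for 'A': TP = diagonal; FP = other classes predicted 'A'; FN = 'A' predicted as other.
recall = TP/(TP+FN).
A: TP=87, FN=12+14=26 → 87/113 = 0.7699

0.770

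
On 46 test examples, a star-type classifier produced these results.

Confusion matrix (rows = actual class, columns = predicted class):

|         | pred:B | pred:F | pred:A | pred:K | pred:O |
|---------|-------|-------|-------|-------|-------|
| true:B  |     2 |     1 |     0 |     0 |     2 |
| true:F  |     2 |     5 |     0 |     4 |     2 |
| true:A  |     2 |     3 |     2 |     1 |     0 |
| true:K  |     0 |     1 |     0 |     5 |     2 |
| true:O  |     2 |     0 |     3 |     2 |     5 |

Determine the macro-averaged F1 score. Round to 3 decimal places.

Per-class F1 score (2·TP/(2·TP+FP+FN)):
  B: TP=2, FP=2+2+0+2=6, FN=1+0+0+2=3 → 4/13 = 0.3077
  F: TP=5, FP=1+3+1+0=5, FN=2+0+4+2=8 → 10/23 = 0.4348
  A: TP=2, FP=0+0+0+3=3, FN=2+3+1+0=6 → 4/13 = 0.3077
  K: TP=5, FP=0+4+1+2=7, FN=0+1+0+2=3 → 10/20 = 0.5000
  O: TP=5, FP=2+2+0+2=6, FN=2+0+3+2=7 → 10/23 = 0.4348
Macro-F1 score = mean = (0.3077 + 0.4348 + 0.3077 + 0.5000 + 0.4348) / 5 = 0.397

0.397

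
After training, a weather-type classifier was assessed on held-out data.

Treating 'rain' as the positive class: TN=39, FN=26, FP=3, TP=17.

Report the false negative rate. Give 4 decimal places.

FNR = FN/(FN+TP) = 26/(26+17) = 0.6047

0.6047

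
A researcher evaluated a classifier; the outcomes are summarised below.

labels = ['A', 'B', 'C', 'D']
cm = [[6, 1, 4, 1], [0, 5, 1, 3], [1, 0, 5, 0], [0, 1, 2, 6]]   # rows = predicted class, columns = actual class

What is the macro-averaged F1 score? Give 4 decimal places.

0.6109

Per-class F1 score (2·TP/(2·TP+FP+FN)):
  A: TP=6, FP=1+4+1=6, FN=0+1+0=1 → 12/19 = 0.63158
  B: TP=5, FP=0+1+3=4, FN=1+0+1=2 → 10/16 = 0.62500
  C: TP=5, FP=1+0+0=1, FN=4+1+2=7 → 10/18 = 0.55556
  D: TP=6, FP=0+1+2=3, FN=1+3+0=4 → 12/19 = 0.63158
Macro-F1 score = mean = (0.63158 + 0.62500 + 0.55556 + 0.63158) / 4 = 0.6109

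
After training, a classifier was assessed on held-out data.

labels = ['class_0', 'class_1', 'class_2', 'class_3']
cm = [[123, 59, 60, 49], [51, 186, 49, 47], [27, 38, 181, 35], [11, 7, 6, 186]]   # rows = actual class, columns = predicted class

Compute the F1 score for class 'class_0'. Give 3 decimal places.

0.489

Treat 'class_0' as positive and all other classes as negative.
F1 score = 2·TP/(2·TP+FP+FN).
class_0: TP=123, FP=51+27+11=89, FN=59+60+49=168 → 246/503 = 0.4891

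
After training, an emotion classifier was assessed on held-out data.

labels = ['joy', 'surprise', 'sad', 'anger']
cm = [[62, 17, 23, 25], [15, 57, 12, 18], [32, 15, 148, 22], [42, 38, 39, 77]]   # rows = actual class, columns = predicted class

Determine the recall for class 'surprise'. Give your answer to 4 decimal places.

Take TP from the diagonal, FP from the rest of the 'surprise' prediction marginal, FN from the rest of the 'surprise' actual marginal.
recall = TP/(TP+FN).
surprise: TP=57, FN=15+12+18=45 → 57/102 = 0.55882

0.5588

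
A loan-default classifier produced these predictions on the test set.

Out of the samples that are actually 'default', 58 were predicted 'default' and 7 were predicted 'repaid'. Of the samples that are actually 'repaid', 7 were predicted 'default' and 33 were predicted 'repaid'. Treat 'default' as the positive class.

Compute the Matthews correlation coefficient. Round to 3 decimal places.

0.717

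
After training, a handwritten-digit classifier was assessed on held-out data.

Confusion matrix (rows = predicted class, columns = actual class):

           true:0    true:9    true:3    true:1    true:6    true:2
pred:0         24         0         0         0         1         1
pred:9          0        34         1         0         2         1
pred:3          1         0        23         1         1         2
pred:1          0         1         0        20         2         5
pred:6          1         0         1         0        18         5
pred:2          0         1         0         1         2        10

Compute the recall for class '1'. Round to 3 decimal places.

0.909

Treat '1' as positive and all other classes as negative.
recall = TP/(TP+FN).
1: TP=20, FN=0+0+1+0+1=2 → 20/22 = 0.9091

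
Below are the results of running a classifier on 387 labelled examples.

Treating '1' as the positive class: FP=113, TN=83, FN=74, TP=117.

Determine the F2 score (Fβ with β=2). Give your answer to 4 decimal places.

Fβ = (1+β²)·TP / ((1+β²)·TP + β²·FN + FP), with β²=4
= 5·117 / (5·117 + 4·74 + 113) = 0.5885

0.5885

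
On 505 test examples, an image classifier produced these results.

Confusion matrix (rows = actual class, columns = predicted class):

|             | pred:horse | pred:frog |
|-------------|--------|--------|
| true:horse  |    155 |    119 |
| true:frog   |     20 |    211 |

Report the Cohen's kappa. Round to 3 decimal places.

0.464

Observed agreement pₒ = trace/N = 366/505 = 0.7248
Expected agreement pₑ = Σ (rowᵢ·colᵢ)/N² = (274·175 + 231·330)/505² = 0.4869
κ = (pₒ − pₑ)/(1 − pₑ) = (0.7248 − 0.4869)/(1 − 0.4869) = 0.464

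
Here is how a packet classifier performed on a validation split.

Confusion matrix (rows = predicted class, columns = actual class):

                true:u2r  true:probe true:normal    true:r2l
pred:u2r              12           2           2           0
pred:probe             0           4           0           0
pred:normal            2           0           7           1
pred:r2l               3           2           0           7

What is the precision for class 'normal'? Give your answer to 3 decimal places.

Treat 'normal' as positive and all other classes as negative.
precision = TP/(TP+FP).
normal: TP=7, FP=2+0+1=3 → 7/10 = 0.7000

0.700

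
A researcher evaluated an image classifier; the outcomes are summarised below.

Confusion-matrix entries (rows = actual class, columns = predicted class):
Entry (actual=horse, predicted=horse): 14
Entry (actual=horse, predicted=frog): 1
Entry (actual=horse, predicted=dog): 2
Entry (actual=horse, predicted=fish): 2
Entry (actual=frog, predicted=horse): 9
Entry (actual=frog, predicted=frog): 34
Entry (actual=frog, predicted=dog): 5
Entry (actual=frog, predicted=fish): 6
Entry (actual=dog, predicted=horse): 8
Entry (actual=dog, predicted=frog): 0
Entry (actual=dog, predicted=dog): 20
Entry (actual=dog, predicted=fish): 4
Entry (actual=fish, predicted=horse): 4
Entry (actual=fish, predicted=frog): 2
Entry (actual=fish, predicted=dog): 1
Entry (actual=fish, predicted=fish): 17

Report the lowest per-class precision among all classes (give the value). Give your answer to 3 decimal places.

Per-class precision (TP/(TP+FP)):
  horse: TP=14, FP=9+8+4=21 → 14/35 = 0.4000
  frog: TP=34, FP=1+0+2=3 → 34/37 = 0.9189
  dog: TP=20, FP=2+5+1=8 → 20/28 = 0.7143
  fish: TP=17, FP=2+6+4=12 → 17/29 = 0.5862
Lowest is class 'horse' with precision = 0.400.

0.400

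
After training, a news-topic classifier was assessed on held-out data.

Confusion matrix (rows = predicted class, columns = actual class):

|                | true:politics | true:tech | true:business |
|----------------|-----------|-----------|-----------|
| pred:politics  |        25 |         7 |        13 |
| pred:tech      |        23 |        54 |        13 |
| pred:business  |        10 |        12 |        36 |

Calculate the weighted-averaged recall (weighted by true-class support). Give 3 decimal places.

0.596

Per-class recall (TP/(TP+FN)):
  politics: TP=25, FN=23+10=33 → 25/58 = 0.4310
  tech: TP=54, FN=7+12=19 → 54/73 = 0.7397
  business: TP=36, FN=13+13=26 → 36/62 = 0.5806
Weighted-recall = Σ (supportᵢ/N)·recallᵢ with N=193: (58/193)·0.4310 + (73/193)·0.7397 + (62/193)·0.5806 = 0.596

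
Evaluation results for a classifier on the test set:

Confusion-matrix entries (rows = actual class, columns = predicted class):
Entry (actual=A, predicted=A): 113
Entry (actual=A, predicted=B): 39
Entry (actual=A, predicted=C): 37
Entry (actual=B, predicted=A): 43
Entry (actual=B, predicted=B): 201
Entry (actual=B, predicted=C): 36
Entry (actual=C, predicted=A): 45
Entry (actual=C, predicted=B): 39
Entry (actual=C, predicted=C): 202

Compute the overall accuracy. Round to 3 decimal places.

0.683

Accuracy = trace / total = (113+201+202=516) / 755 = 516/755 = 0.683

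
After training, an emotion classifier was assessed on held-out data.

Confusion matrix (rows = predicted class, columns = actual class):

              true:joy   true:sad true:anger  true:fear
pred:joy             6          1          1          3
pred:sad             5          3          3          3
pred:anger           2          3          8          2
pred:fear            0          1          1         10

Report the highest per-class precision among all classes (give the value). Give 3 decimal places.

Per-class precision (TP/(TP+FP)):
  joy: TP=6, FP=1+1+3=5 → 6/11 = 0.5455
  sad: TP=3, FP=5+3+3=11 → 3/14 = 0.2143
  anger: TP=8, FP=2+3+2=7 → 8/15 = 0.5333
  fear: TP=10, FP=0+1+1=2 → 10/12 = 0.8333
Highest is class 'fear' with precision = 0.833.

0.833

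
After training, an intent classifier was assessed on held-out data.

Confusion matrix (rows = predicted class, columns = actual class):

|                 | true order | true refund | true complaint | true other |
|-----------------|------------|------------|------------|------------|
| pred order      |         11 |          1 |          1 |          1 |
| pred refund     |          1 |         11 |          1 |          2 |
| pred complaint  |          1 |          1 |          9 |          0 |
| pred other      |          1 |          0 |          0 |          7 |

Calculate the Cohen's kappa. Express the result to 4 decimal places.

Observed agreement pₒ = trace/N = 38/48 = 0.79167
Expected agreement pₑ = Σ (rowᵢ·colᵢ)/N² = (14·14 + 13·15 + 11·11 + 10·8)/48² = 0.25694
κ = (pₒ − pₑ)/(1 − pₑ) = (0.79167 − 0.25694)/(1 − 0.25694) = 0.7196

0.7196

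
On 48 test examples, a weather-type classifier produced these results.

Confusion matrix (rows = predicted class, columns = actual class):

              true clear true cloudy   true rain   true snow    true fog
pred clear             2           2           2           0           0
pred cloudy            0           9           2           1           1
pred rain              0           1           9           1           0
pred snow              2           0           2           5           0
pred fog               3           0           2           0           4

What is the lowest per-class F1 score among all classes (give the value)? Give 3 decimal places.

Per-class F1 score (2·TP/(2·TP+FP+FN)):
  clear: TP=2, FP=2+2+0+0=4, FN=0+0+2+3=5 → 4/13 = 0.3077
  cloudy: TP=9, FP=0+2+1+1=4, FN=2+1+0+0=3 → 18/25 = 0.7200
  rain: TP=9, FP=0+1+1+0=2, FN=2+2+2+2=8 → 18/28 = 0.6429
  snow: TP=5, FP=2+0+2+0=4, FN=0+1+1+0=2 → 10/16 = 0.6250
  fog: TP=4, FP=3+0+2+0=5, FN=0+1+0+0=1 → 8/14 = 0.5714
Lowest is class 'clear' with F1 score = 0.308.

0.308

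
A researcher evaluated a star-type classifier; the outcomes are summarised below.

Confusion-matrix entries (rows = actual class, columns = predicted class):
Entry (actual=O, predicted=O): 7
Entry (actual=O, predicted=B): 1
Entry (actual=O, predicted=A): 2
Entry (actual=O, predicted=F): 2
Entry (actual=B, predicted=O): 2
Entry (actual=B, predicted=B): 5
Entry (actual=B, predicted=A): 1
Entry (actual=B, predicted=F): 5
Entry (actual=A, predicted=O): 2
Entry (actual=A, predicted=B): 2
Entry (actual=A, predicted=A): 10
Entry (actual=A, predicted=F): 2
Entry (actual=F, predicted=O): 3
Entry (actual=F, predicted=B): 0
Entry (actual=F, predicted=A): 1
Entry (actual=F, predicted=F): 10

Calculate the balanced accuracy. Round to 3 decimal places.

0.577

Balanced accuracy = mean of per-class recall.
  O: recall = 7/12 = 0.5833
  B: recall = 5/13 = 0.3846
  A: recall = 10/16 = 0.6250
  F: recall = 10/14 = 0.7143
Mean = (0.5833 + 0.3846 + 0.6250 + 0.7143) / 4 = 0.577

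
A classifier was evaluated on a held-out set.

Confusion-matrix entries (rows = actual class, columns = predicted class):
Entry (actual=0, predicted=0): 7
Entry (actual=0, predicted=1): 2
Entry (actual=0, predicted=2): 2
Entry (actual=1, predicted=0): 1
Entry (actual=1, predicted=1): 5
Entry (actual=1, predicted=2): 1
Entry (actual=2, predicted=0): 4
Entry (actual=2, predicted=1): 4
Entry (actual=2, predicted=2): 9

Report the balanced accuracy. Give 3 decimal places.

0.627

Balanced accuracy = mean of per-class recall.
  0: recall = 7/11 = 0.6364
  1: recall = 5/7 = 0.7143
  2: recall = 9/17 = 0.5294
Mean = (0.6364 + 0.7143 + 0.5294) / 3 = 0.627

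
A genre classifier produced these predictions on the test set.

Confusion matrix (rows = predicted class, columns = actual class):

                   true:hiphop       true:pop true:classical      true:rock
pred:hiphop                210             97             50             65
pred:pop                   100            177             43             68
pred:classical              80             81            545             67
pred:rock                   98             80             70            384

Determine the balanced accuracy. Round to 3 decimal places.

0.566

Balanced accuracy = mean of per-class recall.
  hiphop: recall = 210/488 = 0.4303
  pop: recall = 177/435 = 0.4069
  classical: recall = 545/708 = 0.7698
  rock: recall = 384/584 = 0.6575
Mean = (0.4303 + 0.4069 + 0.7698 + 0.6575) / 4 = 0.566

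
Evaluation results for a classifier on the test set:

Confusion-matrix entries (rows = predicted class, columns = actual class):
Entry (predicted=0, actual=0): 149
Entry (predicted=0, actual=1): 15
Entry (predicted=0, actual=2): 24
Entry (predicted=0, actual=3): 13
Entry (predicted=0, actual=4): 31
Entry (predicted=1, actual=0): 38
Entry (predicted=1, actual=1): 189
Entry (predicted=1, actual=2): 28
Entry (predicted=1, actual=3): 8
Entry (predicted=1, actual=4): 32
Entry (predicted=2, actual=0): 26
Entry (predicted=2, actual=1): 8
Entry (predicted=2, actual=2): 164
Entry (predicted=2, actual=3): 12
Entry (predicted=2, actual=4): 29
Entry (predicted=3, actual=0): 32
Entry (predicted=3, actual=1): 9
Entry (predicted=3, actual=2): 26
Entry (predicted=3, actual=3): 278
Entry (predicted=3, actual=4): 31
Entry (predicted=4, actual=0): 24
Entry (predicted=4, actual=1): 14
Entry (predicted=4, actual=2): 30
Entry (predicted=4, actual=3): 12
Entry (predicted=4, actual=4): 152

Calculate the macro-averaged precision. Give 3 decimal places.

Per-class precision (TP/(TP+FP)):
  0: TP=149, FP=15+24+13+31=83 → 149/232 = 0.6422
  1: TP=189, FP=38+28+8+32=106 → 189/295 = 0.6407
  2: TP=164, FP=26+8+12+29=75 → 164/239 = 0.6862
  3: TP=278, FP=32+9+26+31=98 → 278/376 = 0.7394
  4: TP=152, FP=24+14+30+12=80 → 152/232 = 0.6552
Macro-precision = mean = (0.6422 + 0.6407 + 0.6862 + 0.7394 + 0.6552) / 5 = 0.673

0.673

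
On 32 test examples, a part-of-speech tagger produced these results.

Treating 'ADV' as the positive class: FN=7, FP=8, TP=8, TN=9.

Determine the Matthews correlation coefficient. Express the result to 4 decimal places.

0.0626

MCC = (TP·TN − FP·FN) / √((TP+FP)(TP+FN)(TN+FP)(TN+FN))
Numerator = 8·9 − 8·7 = 16
Denominator = √(16·15·17·16) = √65280 = 255.4995
MCC = 16 / 255.4995 = 0.0626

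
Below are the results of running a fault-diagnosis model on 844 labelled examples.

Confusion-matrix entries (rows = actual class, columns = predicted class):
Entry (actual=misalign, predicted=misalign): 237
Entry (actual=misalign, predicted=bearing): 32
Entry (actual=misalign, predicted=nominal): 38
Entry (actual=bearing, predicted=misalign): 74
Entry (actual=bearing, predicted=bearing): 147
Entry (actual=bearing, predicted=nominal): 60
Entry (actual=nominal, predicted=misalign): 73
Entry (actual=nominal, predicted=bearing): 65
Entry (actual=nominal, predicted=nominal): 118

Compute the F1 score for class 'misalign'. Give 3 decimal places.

Take TP from the diagonal, FP from the rest of the 'misalign' prediction marginal, FN from the rest of the 'misalign' actual marginal.
F1 score = 2·TP/(2·TP+FP+FN).
misalign: TP=237, FP=74+73=147, FN=32+38=70 → 474/691 = 0.6860

0.686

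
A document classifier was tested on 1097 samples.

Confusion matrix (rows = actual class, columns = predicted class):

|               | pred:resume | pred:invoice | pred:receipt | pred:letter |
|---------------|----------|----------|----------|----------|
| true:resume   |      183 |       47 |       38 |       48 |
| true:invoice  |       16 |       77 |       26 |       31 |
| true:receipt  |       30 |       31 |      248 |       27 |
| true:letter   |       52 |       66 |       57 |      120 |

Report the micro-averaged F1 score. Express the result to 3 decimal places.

0.572

Micro-averaging pools counts across classes: ΣTP=628, ΣFP=469, ΣFN=469.
Micro-F1 score = 2·TP/(2·TP+FP+FN) on pooled counts = 0.572 (equals overall accuracy in single-label multiclass).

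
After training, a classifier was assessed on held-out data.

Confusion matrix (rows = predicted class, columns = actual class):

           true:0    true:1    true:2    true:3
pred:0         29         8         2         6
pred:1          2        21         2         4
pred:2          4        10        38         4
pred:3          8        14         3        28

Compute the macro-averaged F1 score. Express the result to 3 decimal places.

0.628

Per-class F1 score (2·TP/(2·TP+FP+FN)):
  0: TP=29, FP=8+2+6=16, FN=2+4+8=14 → 58/88 = 0.6591
  1: TP=21, FP=2+2+4=8, FN=8+10+14=32 → 42/82 = 0.5122
  2: TP=38, FP=4+10+4=18, FN=2+2+3=7 → 76/101 = 0.7525
  3: TP=28, FP=8+14+3=25, FN=6+4+4=14 → 56/95 = 0.5895
Macro-F1 score = mean = (0.6591 + 0.5122 + 0.7525 + 0.5895) / 4 = 0.628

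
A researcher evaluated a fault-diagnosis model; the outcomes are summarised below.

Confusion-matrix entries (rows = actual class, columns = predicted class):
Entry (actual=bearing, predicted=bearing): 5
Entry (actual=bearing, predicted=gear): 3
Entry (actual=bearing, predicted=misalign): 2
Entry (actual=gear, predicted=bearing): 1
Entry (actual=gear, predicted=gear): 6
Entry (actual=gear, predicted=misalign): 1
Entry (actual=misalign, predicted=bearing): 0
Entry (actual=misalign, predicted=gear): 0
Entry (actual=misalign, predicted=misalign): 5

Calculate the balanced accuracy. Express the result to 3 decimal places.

0.750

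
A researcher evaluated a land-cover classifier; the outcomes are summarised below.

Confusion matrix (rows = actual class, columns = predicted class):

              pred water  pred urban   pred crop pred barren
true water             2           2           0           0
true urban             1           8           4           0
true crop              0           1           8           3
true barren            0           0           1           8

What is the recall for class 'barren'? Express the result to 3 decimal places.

0.889

One-vs-rest for 'barren': TP = diagonal; FP = other classes predicted 'barren'; FN = 'barren' predicted as other.
recall = TP/(TP+FN).
barren: TP=8, FN=0+0+1=1 → 8/9 = 0.8889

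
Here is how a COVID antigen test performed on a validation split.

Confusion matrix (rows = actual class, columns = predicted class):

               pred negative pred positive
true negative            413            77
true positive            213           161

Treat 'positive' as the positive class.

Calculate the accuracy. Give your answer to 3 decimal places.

Accuracy = (TP+TN)/N = (161+413)/864 = 0.664

0.664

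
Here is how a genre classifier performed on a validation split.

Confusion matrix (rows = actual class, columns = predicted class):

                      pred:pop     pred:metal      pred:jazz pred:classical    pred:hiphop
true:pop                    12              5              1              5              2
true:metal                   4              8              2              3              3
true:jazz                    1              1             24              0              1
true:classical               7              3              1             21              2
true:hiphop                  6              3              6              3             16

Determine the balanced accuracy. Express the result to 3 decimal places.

Balanced accuracy = mean of per-class recall.
  pop: recall = 12/25 = 0.4800
  metal: recall = 8/20 = 0.4000
  jazz: recall = 24/27 = 0.8889
  classical: recall = 21/34 = 0.6176
  hiphop: recall = 16/34 = 0.4706
Mean = (0.4800 + 0.4000 + 0.8889 + 0.6176 + 0.4706) / 5 = 0.571

0.571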